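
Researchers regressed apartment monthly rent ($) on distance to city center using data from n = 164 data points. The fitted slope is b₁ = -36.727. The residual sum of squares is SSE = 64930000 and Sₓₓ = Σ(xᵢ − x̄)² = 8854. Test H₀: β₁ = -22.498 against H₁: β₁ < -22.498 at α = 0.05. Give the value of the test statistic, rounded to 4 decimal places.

t = -2.1148

MSE = SSE/(n − 2) = 64930000/162 = 400802.
SE(b₁) = √(MSE/Sₓₓ) = √(400802/8854) = 6.72815.
t = (-36.727 − (-22.498)) / 6.72815 = -2.1148.
df = n − 2 = 162.
One-sided p ≈ 0.0180, which is < 0.05, so reject H₀.
There is evidence that the true slope on distance to city center is below -22.498 $ per unit.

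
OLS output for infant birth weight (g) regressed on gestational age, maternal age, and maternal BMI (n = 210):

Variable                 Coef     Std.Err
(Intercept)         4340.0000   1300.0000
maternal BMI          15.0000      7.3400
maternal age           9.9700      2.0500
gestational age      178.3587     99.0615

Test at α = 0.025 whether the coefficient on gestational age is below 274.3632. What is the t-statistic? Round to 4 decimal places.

Read off: b = 178.3587, SE = 99.0615 for gestational age.
H₀: β₁ = 274.3632 vs H₁: β₁ < 274.3632.
t = (178.3587 − 274.3632) / 99.0615 = -0.9691.
df = n − k − 1 = 210 − 3 − 1 = 206.
One-sided p ≈ 0.1668, which is ≥ 0.025, so fail to reject H₀.
The data do not give significant evidence that the true slope on gestational age is below 274.3632 g per unit, holding the other predictors fixed.

t = -0.9691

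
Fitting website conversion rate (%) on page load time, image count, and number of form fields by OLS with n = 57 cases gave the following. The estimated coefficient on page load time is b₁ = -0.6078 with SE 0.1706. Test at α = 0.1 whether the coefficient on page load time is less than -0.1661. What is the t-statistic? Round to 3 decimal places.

H₀: β₁ = -0.1661 vs H₁: β₁ < -0.1661.
t = (b₁ − β₁⁰)/SE = (-0.6078 − (-0.1661)) / 0.1706 = -2.589.
df = n − k − 1 = 57 − 3 − 1 = 53.
One-sided p ≈ 0.0062, which is < 0.1, so reject H₀.
There is evidence that the true slope on page load time is below -0.1661 % per unit, holding the other predictors fixed.

t = -2.589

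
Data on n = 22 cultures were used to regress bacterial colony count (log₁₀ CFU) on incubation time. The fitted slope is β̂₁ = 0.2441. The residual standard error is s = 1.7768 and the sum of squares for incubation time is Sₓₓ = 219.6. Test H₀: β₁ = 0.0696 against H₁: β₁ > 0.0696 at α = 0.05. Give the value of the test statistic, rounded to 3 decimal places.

t = 1.455

SE(β̂₁) = s/√Sₓₓ = 1.7768/√219.6 = 0.119901.
t = (0.2441 − 0.0696) / 0.119901 = 1.455.
df = n − 2 = 20.
One-sided p ≈ 0.0805, which is ≥ 0.05, so fail to reject H₀.
The data do not give significant evidence that the true slope on incubation time exceeds 0.0696 log₁₀ CFU per unit.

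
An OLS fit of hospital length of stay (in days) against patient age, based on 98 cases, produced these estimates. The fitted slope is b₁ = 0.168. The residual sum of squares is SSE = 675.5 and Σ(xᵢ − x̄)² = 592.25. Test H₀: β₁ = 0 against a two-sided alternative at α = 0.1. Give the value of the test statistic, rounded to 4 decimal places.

MSE = SSE/(n − 2) = 675.5/96 = 7.03646.
SE(b₁) = √(MSE/Sₓₓ) = √(7.03646/592.25) = 0.109.
t = 0.168 / 0.109 = 1.5413.
df = n − 2 = 96.
Two-sided p ≈ 0.1265, which is ≥ 0.1, so fail to reject H₀.
The data do not give significant evidence of an association between patient age and hospital length of stay.

t = 1.5413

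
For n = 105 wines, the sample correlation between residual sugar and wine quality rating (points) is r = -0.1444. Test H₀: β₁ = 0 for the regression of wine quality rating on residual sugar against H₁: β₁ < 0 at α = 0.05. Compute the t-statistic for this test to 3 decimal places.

t = r·√(n − 2)/√(1 − r²) = -0.1444·√103/√0.979149 = -1.481.
df = n − 2 = 103.
One-sided p ≈ 0.0708, which is ≥ 0.05, so fail to reject H₀.
The data do not give significant evidence of a linear association between residual sugar and wine quality rating.

t = -1.481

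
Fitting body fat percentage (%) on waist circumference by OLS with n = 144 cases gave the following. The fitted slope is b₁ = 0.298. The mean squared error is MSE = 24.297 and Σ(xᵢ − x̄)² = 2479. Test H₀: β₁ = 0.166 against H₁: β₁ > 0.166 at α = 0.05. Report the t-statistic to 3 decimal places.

SE(b₁) = √(MSE/Sₓₓ) = √(24.297/2479) = 0.0990007.
t = (0.298 − 0.166) / 0.0990007 = 1.333.
df = n − 2 = 142.
One-sided p ≈ 0.0923, which is ≥ 0.05, so fail to reject H₀.
The data do not give significant evidence that the true slope on waist circumference exceeds 0.166 % per unit.

t = 1.333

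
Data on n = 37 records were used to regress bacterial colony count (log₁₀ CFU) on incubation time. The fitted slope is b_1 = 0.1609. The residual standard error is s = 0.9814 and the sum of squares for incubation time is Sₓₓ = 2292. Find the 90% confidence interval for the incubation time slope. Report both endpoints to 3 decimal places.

(0.126, 0.196)

SE(b_1) = s/√Sₓₓ = 0.9814/√2292 = 0.0204993.
df = n − 2 = 35.
t* = t_{0.05, 35} = 1.689572.
Margin = t* × SE = 1.689572 × 0.0204993 = 0.03464.
CI: 0.1609 ± 0.03464 → (0.126, 0.196).
With 90% confidence, each one-unit increase in incubation time is associated with a change of between 0.126 and 0.196 log₁₀ CFU in bacterial colony count.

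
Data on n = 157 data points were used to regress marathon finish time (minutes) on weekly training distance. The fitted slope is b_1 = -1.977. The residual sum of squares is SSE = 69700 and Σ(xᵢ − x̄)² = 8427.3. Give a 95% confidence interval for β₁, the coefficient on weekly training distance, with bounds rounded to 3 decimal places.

(-2.433, -1.521)

MSE = SSE/(n − 2) = 69700/155 = 449.677.
SE(b_1) = √(MSE/Sₓₓ) = √(449.677/8427.3) = 0.230997.
df = n − 2 = 155.
t* = t_{0.025, 155} = 1.975387.
Margin = t* × SE = 1.975387 × 0.230997 = 0.45631.
CI: -1.977 ± 0.45631 → (-2.433, -1.521).
With 95% confidence, each one-unit increase in weekly training distance is associated with a change of between -2.433 and -1.521 minutes in marathon finish time.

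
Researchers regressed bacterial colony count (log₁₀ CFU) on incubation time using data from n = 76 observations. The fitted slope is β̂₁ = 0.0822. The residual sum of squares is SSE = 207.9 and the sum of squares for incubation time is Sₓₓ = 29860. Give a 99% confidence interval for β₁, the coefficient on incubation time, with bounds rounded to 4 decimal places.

MSE = SSE/(n − 2) = 207.9/74 = 2.80946.
SE(β̂₁) = √(MSE/Sₓₓ) = √(2.80946/29860) = 0.00969988.
df = n − 2 = 74.
t* = t_{0.005, 74} = 2.643913.
Margin = t* × SE = 2.643913 × 0.00969988 = 0.025646.
CI: 0.0822 ± 0.025646 → (0.0566, 0.1078).
With 99% confidence, each one-unit increase in incubation time is associated with a change of between 0.0566 and 0.1078 log₁₀ CFU in bacterial colony count.

(0.0566, 0.1078)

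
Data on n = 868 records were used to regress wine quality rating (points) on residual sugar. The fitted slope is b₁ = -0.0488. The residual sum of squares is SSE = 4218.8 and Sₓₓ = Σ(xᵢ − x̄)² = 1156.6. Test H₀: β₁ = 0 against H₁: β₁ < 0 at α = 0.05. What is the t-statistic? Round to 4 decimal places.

MSE = SSE/(n − 2) = 4218.8/866 = 4.87159.
SE(b₁) = √(MSE/Sₓₓ) = √(4.87159/1156.6) = 0.0648999.
t = -0.0488 / 0.0648999 = -0.7519.
df = n − 2 = 866.
One-sided p ≈ 0.2261, which is ≥ 0.05, so fail to reject H₀.
The data do not give significant evidence that the true slope on residual sugar is negative.

t = -0.7519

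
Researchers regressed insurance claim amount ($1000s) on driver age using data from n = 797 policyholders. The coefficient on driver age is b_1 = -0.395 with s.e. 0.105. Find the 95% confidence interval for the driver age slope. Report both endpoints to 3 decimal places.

(-0.601, -0.189)

df = n − 2 = 797 − 2 = 795.
t* = t_{0.025, 795} = 1.962952.
Margin = t* × SE = 1.962952 × 0.105 = 0.20611.
CI: -0.395 ± 0.20611 → (-0.601, -0.189).
With 95% confidence, each one-unit increase in driver age is associated with a change of between -0.601 and -0.189 $1000s in insurance claim amount.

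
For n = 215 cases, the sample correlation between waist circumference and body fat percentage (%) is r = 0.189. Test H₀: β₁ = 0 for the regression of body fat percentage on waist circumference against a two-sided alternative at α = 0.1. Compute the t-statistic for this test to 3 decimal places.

t = r·√(n − 2)/√(1 − r²) = 0.189·√213/√0.964279 = 2.809.
df = n − 2 = 213.
Two-sided p ≈ 0.0054, which is < 0.1, so reject H₀.
There is evidence of a linear association between waist circumference and body fat percentage.

t = 2.809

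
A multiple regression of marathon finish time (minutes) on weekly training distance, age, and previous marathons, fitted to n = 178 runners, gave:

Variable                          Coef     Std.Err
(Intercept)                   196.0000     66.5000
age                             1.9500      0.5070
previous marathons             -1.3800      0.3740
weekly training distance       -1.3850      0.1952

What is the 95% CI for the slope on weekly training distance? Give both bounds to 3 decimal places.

Read off: b = -1.3850, SE = 0.1952 for weekly training distance.
df = n − k − 1 = 178 − 3 − 1 = 174.
t* = t_{0.025, 174} = 1.973691.
Margin = t* × SE = 1.973691 × 0.1952 = 0.38526.
CI: -1.3850 ± 0.38526 → (-1.770, -1.000).

(-1.770, -1.000)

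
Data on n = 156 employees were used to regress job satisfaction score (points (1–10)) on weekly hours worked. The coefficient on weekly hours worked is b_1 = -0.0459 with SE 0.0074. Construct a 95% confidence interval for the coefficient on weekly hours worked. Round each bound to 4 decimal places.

df = n − 2 = 156 − 2 = 154.
t* = t_{0.025, 154} = 1.975488.
Margin = t* × SE = 1.975488 × 0.0074 = 0.014619.
CI: -0.0459 ± 0.014619 → (-0.0605, -0.0313).
With 95% confidence, each one-unit increase in weekly hours worked is associated with a change of between -0.0605 and -0.0313 points (1–10) in job satisfaction score.

(-0.0605, -0.0313)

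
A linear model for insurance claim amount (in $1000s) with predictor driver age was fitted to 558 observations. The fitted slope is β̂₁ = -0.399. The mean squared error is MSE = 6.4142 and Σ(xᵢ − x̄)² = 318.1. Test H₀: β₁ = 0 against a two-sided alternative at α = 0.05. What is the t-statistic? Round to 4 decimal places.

t = -2.8099

SE(β̂₁) = √(MSE/Sₓₓ) = √(6.4142/318.1) = 0.142.
t = -0.399 / 0.142 = -2.8099.
df = n − 2 = 556.
Two-sided p ≈ 0.0051, which is < 0.05, so reject H₀.
There is evidence that driver age is associated with insurance claim amount.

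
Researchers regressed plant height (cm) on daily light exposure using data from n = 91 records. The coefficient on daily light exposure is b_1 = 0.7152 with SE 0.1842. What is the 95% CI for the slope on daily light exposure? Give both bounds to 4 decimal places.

(0.3492, 1.0812)

df = n − 2 = 91 − 2 = 89.
t* = t_{0.025, 89} = 1.986979.
Margin = t* × SE = 1.986979 × 0.1842 = 0.366001.
CI: 0.7152 ± 0.366001 → (0.3492, 1.0812).
With 95% confidence, each one-unit increase in daily light exposure is associated with a change of between 0.3492 and 1.0812 cm in plant height.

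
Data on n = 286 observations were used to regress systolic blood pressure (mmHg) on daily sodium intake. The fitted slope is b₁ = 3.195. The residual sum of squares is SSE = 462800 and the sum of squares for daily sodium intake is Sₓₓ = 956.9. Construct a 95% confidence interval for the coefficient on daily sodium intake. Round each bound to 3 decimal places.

MSE = SSE/(n − 2) = 462800/284 = 1629.58.
SE(b₁) = √(MSE/Sₓₓ) = √(1629.58/956.9) = 1.30498.
df = n − 2 = 284.
t* = t_{0.025, 284} = 1.968352.
Margin = t* × SE = 1.968352 × 1.30498 = 2.56866.
CI: 3.195 ± 2.56866 → (0.626, 5.764).
With 95% confidence, each one-unit increase in daily sodium intake is associated with a change of between 0.626 and 5.764 mmHg in systolic blood pressure.

(0.626, 5.764)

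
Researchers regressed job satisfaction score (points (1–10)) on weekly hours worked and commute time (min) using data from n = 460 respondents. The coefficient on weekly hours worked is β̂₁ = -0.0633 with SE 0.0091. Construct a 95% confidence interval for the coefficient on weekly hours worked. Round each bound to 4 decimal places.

df = n − k − 1 = 460 − 2 − 1 = 457.
t* = t_{0.025, 457} = 1.965168.
Margin = t* × SE = 1.965168 × 0.0091 = 0.017883.
CI: -0.0633 ± 0.017883 → (-0.0812, -0.0454).
With 95% confidence, each one-unit increase in weekly hours worked is associated with a change of between -0.0812 and -0.0454 points (1–10) in job satisfaction score, holding the other predictors fixed.

(-0.0812, -0.0454)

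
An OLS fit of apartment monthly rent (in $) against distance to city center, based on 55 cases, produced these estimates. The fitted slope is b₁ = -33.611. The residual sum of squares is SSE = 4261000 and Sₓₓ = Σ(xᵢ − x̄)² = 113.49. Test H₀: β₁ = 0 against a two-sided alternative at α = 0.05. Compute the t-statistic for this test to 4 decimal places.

MSE = SSE/(n − 2) = 4261000/53 = 80396.2.
SE(b₁) = √(MSE/Sₓₓ) = √(80396.2/113.49) = 26.6158.
t = -33.611 / 26.6158 = -1.2628.
df = n − 2 = 53.
Two-sided p ≈ 0.2122, which is ≥ 0.05, so fail to reject H₀.
The data do not give significant evidence of an association between distance to city center and apartment monthly rent.

t = -1.2628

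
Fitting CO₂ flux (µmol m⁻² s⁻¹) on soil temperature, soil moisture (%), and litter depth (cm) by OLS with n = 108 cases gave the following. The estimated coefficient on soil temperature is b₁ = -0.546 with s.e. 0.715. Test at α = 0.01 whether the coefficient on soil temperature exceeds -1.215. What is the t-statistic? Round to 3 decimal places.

t = 0.936

H₀: β₁ = -1.215 vs H₁: β₁ > -1.215.
t = (b₁ − β₁⁰)/SE = (-0.546 − (-1.215)) / 0.715 = 0.936.
df = n − k − 1 = 108 − 3 − 1 = 104.
One-sided p ≈ 0.1758, which is ≥ 0.01, so fail to reject H₀.
The data do not give significant evidence that the true slope on soil temperature exceeds -1.215 µmol m⁻² s⁻¹ per unit, holding the other predictors fixed.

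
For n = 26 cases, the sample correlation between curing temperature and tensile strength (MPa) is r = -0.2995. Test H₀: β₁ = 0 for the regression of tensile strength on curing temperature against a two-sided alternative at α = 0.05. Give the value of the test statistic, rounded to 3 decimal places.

t = r·√(n − 2)/√(1 − r²) = -0.2995·√24/√0.9103 = -1.538.
df = n − 2 = 24.
Two-sided p ≈ 0.1372, which is ≥ 0.05, so fail to reject H₀.
The data do not give significant evidence of a linear association between curing temperature and tensile strength.

t = -1.538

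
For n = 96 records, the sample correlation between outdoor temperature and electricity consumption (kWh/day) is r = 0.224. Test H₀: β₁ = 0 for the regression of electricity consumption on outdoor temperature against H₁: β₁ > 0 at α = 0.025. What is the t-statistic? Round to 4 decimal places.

t = 2.2284

t = r·√(n − 2)/√(1 − r²) = 0.224·√94/√0.949824 = 2.2284.
df = n − 2 = 94.
One-sided p ≈ 0.0141, which is < 0.025, so reject H₀.
There is evidence of a linear association between outdoor temperature and electricity consumption.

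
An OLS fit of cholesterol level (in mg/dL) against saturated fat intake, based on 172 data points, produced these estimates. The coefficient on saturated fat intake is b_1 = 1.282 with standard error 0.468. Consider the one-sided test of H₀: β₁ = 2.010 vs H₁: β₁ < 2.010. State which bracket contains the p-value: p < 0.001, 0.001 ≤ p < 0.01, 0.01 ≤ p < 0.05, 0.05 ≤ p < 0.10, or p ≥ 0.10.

0.05 ≤ p < 0.10

t = (1.282 − 2.010) / 0.468 = -1.556.
df = n − 2 = 172 − 2 = 170.
One-sided p = P(T_{170} < t) ≈ 0.0608.
So 0.05 ≤ p < 0.10.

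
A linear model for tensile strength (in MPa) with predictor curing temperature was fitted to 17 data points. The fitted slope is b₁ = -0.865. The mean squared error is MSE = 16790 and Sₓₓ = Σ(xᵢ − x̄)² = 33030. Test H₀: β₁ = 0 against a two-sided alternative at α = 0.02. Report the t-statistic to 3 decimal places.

t = -1.213

SE(b₁) = √(MSE/Sₓₓ) = √(16790/33030) = 0.71297.
t = -0.865 / 0.71297 = -1.213.
df = n − 2 = 15.
Two-sided p ≈ 0.2438, which is ≥ 0.02, so fail to reject H₀.
The data do not give significant evidence of an association between curing temperature and tensile strength.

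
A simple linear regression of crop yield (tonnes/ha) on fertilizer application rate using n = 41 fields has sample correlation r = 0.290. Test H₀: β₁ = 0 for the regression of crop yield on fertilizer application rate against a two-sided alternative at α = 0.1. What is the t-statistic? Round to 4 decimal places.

t = 1.8924

t = r·√(n − 2)/√(1 − r²) = 0.290·√39/√0.9159 = 1.8924.
df = n − 2 = 39.
Two-sided p ≈ 0.0659, which is < 0.1, so reject H₀.
There is evidence of a linear association between fertilizer application rate and crop yield.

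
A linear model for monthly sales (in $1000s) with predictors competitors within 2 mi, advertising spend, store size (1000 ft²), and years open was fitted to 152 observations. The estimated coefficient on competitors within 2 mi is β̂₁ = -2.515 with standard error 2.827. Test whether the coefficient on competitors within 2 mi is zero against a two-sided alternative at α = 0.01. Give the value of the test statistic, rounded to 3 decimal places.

t = -0.890

H₀: β₁ = 0 vs H₁: β₁ ≠ 0.
t = (β̂₁ − β₁⁰)/SE = -2.515 / 2.827 = -0.890.
df = n − k − 1 = 152 − 4 − 1 = 147.
Two-sided p ≈ 0.3751, which is ≥ 0.01, so fail to reject H₀.
The data do not give significant evidence of an association between competitors within 2 mi and monthly sales, after adjusting for the other predictors.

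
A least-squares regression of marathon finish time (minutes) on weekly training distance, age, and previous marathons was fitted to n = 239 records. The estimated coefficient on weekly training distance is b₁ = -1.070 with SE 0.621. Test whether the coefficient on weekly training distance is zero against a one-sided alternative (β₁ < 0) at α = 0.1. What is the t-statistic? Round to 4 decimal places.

H₀: β₁ = 0 vs H₁: β₁ < 0.
t = (b₁ − β₁⁰)/SE = -1.070 / 0.621 = -1.7230.
df = n − k − 1 = 239 − 3 − 1 = 235.
One-sided p ≈ 0.0431, which is < 0.1, so reject H₀.
There is evidence that the true slope on weekly training distance is negative, holding the other predictors fixed.

t = -1.7230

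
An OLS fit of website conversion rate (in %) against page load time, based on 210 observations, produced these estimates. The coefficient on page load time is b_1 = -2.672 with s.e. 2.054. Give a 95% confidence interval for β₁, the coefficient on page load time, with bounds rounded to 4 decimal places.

(-6.7213, 1.3773)

df = n − 2 = 210 − 2 = 208.
t* = t_{0.025, 208} = 1.971435.
Margin = t* × SE = 1.971435 × 2.054 = 4.049327.
CI: -2.672 ± 4.049327 → (-6.7213, 1.3773).
With 95% confidence, each one-unit increase in page load time is associated with a change of between -6.7213 and 1.3773 % in website conversion rate.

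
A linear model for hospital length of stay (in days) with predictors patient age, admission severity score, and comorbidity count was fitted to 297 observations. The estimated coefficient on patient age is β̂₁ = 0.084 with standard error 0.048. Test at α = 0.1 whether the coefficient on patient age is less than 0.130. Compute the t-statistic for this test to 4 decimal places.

H₀: β₁ = 0.130 vs H₁: β₁ < 0.130.
t = (β̂₁ − β₁⁰)/SE = (0.084 − 0.130) / 0.048 = -0.9583.
df = n − k − 1 = 297 − 3 − 1 = 293.
One-sided p ≈ 0.1693, which is ≥ 0.1, so fail to reject H₀.
The data do not give significant evidence that the true slope on patient age is below 0.130 days per unit, holding the other predictors fixed.

t = -0.9583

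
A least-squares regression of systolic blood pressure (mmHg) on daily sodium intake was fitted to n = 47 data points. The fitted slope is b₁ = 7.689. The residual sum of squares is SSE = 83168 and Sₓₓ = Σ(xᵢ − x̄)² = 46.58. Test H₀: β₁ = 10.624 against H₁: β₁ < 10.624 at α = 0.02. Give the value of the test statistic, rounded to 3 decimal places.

t = -0.466

MSE = SSE/(n − 2) = 83168/45 = 1848.18.
SE(b₁) = √(MSE/Sₓₓ) = √(1848.18/46.58) = 6.29901.
t = (7.689 − 10.624) / 6.29901 = -0.466.
df = n − 2 = 45.
One-sided p ≈ 0.3218, which is ≥ 0.02, so fail to reject H₀.
The data do not give significant evidence that the true slope on daily sodium intake is below 10.624 mmHg per unit.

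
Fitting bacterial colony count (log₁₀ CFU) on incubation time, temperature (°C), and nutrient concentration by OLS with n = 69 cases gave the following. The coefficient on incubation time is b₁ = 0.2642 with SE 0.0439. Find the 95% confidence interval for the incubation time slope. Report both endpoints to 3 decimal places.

(0.177, 0.352)

df = n − k − 1 = 69 − 3 − 1 = 65.
t* = t_{0.025, 65} = 1.997138.
Margin = t* × SE = 1.997138 × 0.0439 = 0.08767.
CI: 0.2642 ± 0.08767 → (0.177, 0.352).
With 95% confidence, each one-unit increase in incubation time is associated with a change of between 0.177 and 0.352 log₁₀ CFU in bacterial colony count, holding the other predictors fixed.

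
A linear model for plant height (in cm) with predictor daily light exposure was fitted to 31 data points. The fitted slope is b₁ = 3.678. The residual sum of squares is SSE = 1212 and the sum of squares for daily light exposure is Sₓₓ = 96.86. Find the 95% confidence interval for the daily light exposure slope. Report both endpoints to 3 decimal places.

MSE = SSE/(n − 2) = 1212/29 = 41.7931.
SE(b₁) = √(MSE/Sₓₓ) = √(41.7931/96.86) = 0.656871.
df = n − 2 = 29.
t* = t_{0.025, 29} = 2.04523.
Margin = t* × SE = 2.04523 × 0.656871 = 1.34345.
CI: 3.678 ± 1.34345 → (2.335, 5.021).
With 95% confidence, each one-unit increase in daily light exposure is associated with a change of between 2.335 and 5.021 cm in plant height.

(2.335, 5.021)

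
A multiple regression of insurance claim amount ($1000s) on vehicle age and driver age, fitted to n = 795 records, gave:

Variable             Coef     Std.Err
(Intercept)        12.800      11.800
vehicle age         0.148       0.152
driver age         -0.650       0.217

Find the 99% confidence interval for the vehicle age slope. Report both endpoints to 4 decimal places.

Read off: b = 0.148, SE = 0.152 for vehicle age.
df = n − k − 1 = 795 − 2 − 1 = 792.
t* = t_{0.005, 792} = 2.582051.
Margin = t* × SE = 2.582051 × 0.152 = 0.392472.
CI: 0.148 ± 0.392472 → (-0.2445, 0.5405).

(-0.2445, 0.5405)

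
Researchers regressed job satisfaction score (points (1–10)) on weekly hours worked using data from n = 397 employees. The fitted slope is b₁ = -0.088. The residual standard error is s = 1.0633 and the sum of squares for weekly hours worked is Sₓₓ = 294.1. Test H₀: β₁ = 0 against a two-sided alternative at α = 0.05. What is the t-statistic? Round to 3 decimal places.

SE(b₁) = s/√Sₓₓ = 1.0633/√294.1 = 0.0620024.
t = -0.088 / 0.0620024 = -1.419.
df = n − 2 = 395.
Two-sided p ≈ 0.1566, which is ≥ 0.05, so fail to reject H₀.
The data do not give significant evidence of an association between weekly hours worked and job satisfaction score.

t = -1.419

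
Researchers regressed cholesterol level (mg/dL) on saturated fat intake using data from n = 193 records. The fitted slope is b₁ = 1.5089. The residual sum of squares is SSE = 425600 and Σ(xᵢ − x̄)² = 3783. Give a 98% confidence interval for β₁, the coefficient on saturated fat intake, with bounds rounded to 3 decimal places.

MSE = SSE/(n − 2) = 425600/191 = 2228.27.
SE(b₁) = √(MSE/Sₓₓ) = √(2228.27/3783) = 0.767478.
df = n − 2 = 191.
t* = t_{0.01, 191} = 2.34603.
Margin = t* × SE = 2.34603 × 0.767478 = 1.80053.
CI: 1.5089 ± 1.80053 → (-0.292, 3.309).
With 98% confidence, each one-unit increase in saturated fat intake is associated with a change of between -0.292 and 3.309 mg/dL in cholesterol level.

(-0.292, 3.309)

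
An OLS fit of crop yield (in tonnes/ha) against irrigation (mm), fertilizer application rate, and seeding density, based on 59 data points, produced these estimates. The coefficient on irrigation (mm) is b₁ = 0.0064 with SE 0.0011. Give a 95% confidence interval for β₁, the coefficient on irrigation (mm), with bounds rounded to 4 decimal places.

df = n − k − 1 = 59 − 3 − 1 = 55.
t* = t_{0.025, 55} = 2.004045.
Margin = t* × SE = 2.004045 × 0.0011 = 0.002204.
CI: 0.0064 ± 0.002204 → (0.0042, 0.0086).
With 95% confidence, each one-unit increase in irrigation (mm) is associated with a change of between 0.0042 and 0.0086 tonnes/ha in crop yield, holding the other predictors fixed.

(0.0042, 0.0086)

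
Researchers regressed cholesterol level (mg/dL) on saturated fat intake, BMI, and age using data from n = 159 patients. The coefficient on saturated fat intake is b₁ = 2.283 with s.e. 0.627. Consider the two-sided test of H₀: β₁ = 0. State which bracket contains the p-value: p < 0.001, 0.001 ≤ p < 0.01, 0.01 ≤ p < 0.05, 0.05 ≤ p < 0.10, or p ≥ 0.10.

p < 0.001

t = 2.283 / 0.627 = 3.641.
df = n − k − 1 = 159 − 3 − 1 = 155.
Two-sided p = 2·P(T_{155} > |t|) ≈ 0.0004.
So p < 0.001.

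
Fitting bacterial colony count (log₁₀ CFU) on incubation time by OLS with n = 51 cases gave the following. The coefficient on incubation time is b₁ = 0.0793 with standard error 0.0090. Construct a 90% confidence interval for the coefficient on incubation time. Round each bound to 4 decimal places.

(0.0642, 0.0944)

df = n − 2 = 51 − 2 = 49.
t* = t_{0.05, 49} = 1.676551.
Margin = t* × SE = 1.676551 × 0.0090 = 0.015089.
CI: 0.0793 ± 0.015089 → (0.0642, 0.0944).
With 90% confidence, each one-unit increase in incubation time is associated with a change of between 0.0642 and 0.0944 log₁₀ CFU in bacterial colony count.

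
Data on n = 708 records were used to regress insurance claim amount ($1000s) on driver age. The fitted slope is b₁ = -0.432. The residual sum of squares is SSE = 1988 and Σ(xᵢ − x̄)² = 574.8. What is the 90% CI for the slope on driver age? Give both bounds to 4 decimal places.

MSE = SSE/(n − 2) = 1988/706 = 2.81586.
SE(b₁) = √(MSE/Sₓₓ) = √(2.81586/574.8) = 0.0699918.
df = n − 2 = 706.
t* = t_{0.05, 706} = 1.647015.
Margin = t* × SE = 1.647015 × 0.0699918 = 0.115278.
CI: -0.432 ± 0.115278 → (-0.5473, -0.3167).
With 90% confidence, each one-unit increase in driver age is associated with a change of between -0.5473 and -0.3167 $1000s in insurance claim amount.

(-0.5473, -0.3167)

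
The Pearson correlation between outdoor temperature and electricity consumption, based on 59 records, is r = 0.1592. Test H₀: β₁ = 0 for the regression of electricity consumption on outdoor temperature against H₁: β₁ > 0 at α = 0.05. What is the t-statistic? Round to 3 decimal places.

t = r·√(n − 2)/√(1 − r²) = 0.1592·√57/√0.974655 = 1.217.
df = n − 2 = 57.
One-sided p ≈ 0.1142, which is ≥ 0.05, so fail to reject H₀.
The data do not give significant evidence of a linear association between outdoor temperature and electricity consumption.

t = 1.217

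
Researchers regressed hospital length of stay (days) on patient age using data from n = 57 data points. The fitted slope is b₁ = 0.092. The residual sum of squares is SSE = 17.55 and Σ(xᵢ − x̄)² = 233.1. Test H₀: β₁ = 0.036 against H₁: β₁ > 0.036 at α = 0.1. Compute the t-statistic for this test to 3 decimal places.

MSE = SSE/(n − 2) = 17.55/55 = 0.319091.
SE(b₁) = √(MSE/Sₓₓ) = √(0.319091/233.1) = 0.0369987.
t = (0.092 − 0.036) / 0.0369987 = 1.514.
df = n − 2 = 55.
One-sided p ≈ 0.0679, which is < 0.1, so reject H₀.
There is evidence that the true slope on patient age exceeds 0.036 days per unit.

t = 1.514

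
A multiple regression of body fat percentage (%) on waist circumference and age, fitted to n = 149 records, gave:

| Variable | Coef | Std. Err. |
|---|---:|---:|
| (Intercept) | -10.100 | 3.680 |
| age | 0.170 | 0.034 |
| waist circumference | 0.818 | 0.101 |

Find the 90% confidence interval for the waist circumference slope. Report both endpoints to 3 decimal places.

(0.651, 0.985)

Read off: b = 0.818, SE = 0.101 for waist circumference.
df = n − k − 1 = 149 − 2 − 1 = 146.
t* = t_{0.05, 146} = 1.655357.
Margin = t* × SE = 1.655357 × 0.101 = 0.16719.
CI: 0.818 ± 0.16719 → (0.651, 0.985).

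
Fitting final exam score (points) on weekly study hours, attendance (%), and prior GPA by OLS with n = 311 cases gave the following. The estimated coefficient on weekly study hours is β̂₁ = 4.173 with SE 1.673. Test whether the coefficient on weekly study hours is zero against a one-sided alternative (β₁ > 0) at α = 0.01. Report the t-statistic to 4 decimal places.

H₀: β₁ = 0 vs H₁: β₁ > 0.
t = (β̂₁ − β₁⁰)/SE = 4.173 / 1.673 = 2.4943.
df = n − k − 1 = 311 − 3 − 1 = 307.
One-sided p ≈ 0.0066, which is < 0.01, so reject H₀.
There is evidence that the true slope on weekly study hours is positive, holding the other predictors fixed.

t = 2.4943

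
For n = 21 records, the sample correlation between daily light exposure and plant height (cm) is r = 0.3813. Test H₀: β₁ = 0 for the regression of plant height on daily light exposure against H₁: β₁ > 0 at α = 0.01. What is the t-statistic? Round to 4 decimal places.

t = r·√(n − 2)/√(1 − r²) = 0.3813·√19/√0.85461 = 1.7979.
df = n − 2 = 19.
One-sided p ≈ 0.0441, which is ≥ 0.01, so fail to reject H₀.
The data do not give significant evidence of a linear association between daily light exposure and plant height.

t = 1.7979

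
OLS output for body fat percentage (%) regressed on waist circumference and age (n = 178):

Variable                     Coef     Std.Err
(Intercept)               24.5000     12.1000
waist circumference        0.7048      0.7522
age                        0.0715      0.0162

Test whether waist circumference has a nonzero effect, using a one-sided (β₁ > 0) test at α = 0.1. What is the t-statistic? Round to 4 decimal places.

Read off: b = 0.7048, SE = 0.7522 for waist circumference.
H₀: β₁ = 0 vs H₁: β₁ > 0.
t = 0.7048 / 0.7522 = 0.9370.
df = n − k − 1 = 178 − 2 − 1 = 175.
One-sided p ≈ 0.1750, which is ≥ 0.1, so fail to reject H₀.
The data do not give significant evidence that the true slope on waist circumference is positive, holding the other predictors fixed.

t = 0.9370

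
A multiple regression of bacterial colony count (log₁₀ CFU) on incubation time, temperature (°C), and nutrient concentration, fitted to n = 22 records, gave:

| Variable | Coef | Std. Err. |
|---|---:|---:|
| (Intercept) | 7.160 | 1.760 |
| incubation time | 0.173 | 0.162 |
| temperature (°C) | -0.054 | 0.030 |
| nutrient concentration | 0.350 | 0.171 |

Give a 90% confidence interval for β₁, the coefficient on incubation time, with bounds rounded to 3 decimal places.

(-0.108, 0.454)

Read off: b = 0.173, SE = 0.162 for incubation time.
df = n − k − 1 = 22 − 3 − 1 = 18.
t* = t_{0.05, 18} = 1.734064.
Margin = t* × SE = 1.734064 × 0.162 = 0.28092.
CI: 0.173 ± 0.28092 → (-0.108, 0.454).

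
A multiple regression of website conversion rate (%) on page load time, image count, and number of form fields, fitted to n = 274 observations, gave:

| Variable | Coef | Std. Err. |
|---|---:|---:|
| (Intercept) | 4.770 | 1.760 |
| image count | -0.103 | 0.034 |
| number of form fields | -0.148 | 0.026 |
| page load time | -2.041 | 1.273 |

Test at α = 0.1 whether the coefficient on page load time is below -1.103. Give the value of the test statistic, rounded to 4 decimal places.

Read off: b = -2.041, SE = 1.273 for page load time.
H₀: β₁ = -1.103 vs H₁: β₁ < -1.103.
t = (-2.041 − (-1.103)) / 1.273 = -0.7368.
df = n − k − 1 = 274 − 3 − 1 = 270.
One-sided p ≈ 0.2309, which is ≥ 0.1, so fail to reject H₀.
The data do not give significant evidence that the true slope on page load time is below -1.103 % per unit, holding the other predictors fixed.

t = -0.7368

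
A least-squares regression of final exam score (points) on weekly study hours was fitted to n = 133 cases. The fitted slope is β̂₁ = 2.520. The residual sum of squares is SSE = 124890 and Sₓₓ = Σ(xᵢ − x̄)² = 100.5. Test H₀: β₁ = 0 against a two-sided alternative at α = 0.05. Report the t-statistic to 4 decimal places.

t = 0.8182

MSE = SSE/(n − 2) = 124890/131 = 953.359.
SE(β̂₁) = √(MSE/Sₓₓ) = √(953.359/100.5) = 3.07996.
t = 2.520 / 3.07996 = 0.8182.
df = n − 2 = 131.
Two-sided p ≈ 0.4147, which is ≥ 0.05, so fail to reject H₀.
The data do not give significant evidence of an association between weekly study hours and final exam score.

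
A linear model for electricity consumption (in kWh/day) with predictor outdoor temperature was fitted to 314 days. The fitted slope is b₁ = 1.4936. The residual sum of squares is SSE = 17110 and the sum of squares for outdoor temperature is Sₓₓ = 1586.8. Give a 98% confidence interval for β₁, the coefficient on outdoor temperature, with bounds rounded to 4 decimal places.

(1.0589, 1.9283)

MSE = SSE/(n − 2) = 17110/312 = 54.8397.
SE(b₁) = √(MSE/Sₓₓ) = √(54.8397/1586.8) = 0.185903.
df = n − 2 = 312.
t* = t_{0.01, 312} = 2.338359.
Margin = t* × SE = 2.338359 × 0.185903 = 0.434708.
CI: 1.4936 ± 0.434708 → (1.0589, 1.9283).
With 98% confidence, each one-unit increase in outdoor temperature is associated with a change of between 1.0589 and 1.9283 kWh/day in electricity consumption.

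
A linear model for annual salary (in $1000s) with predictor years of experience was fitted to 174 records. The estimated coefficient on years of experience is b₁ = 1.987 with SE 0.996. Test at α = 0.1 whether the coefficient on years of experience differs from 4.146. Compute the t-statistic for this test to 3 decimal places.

t = -2.168

H₀: β₁ = 4.146 vs H₁: β₁ ≠ 4.146.
t = (b₁ − β₁⁰)/SE = (1.987 − 4.146) / 0.996 = -2.168.
df = n − 2 = 174 − 2 = 172.
Two-sided p ≈ 0.0316, which is < 0.1, so reject H₀.
There is evidence that the true slope on years of experience differs from 4.146 $1000s per unit.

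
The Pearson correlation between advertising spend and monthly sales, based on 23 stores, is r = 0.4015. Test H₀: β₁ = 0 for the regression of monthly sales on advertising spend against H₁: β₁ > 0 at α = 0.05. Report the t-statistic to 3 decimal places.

t = 2.009

t = r·√(n − 2)/√(1 − r²) = 0.4015·√21/√0.838798 = 2.009.
df = n − 2 = 21.
One-sided p ≈ 0.0288, which is < 0.05, so reject H₀.
There is evidence of a linear association between advertising spend and monthly sales.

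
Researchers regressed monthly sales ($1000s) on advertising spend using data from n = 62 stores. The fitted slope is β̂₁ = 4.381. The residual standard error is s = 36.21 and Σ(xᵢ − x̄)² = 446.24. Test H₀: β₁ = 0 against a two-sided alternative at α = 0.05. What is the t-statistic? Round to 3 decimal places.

t = 2.556

SE(β̂₁) = s/√Sₓₓ = 36.21/√446.24 = 1.71413.
t = 4.381 / 1.71413 = 2.556.
df = n − 2 = 60.
Two-sided p ≈ 0.0131, which is < 0.05, so reject H₀.
There is evidence that advertising spend is associated with monthly sales.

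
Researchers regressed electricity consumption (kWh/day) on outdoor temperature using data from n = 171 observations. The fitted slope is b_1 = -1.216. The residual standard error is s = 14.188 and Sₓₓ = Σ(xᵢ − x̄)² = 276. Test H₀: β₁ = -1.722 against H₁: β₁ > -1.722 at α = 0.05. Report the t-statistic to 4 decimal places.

t = 0.5925

SE(b_1) = s/√Sₓₓ = 14.188/√276 = 0.854017.
t = (-1.216 − (-1.722)) / 0.854017 = 0.5925.
df = n − 2 = 169.
One-sided p ≈ 0.2772, which is ≥ 0.05, so fail to reject H₀.
The data do not give significant evidence that the true slope on outdoor temperature exceeds -1.722 kWh/day per unit.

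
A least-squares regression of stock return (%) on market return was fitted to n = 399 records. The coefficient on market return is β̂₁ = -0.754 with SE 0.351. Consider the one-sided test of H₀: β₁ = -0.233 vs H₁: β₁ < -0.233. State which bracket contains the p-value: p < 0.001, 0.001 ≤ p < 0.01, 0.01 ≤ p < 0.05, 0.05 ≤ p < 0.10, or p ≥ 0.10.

t = (-0.754 − (-0.233)) / 0.351 = -1.484.
df = n − 2 = 399 − 2 = 397.
One-sided p = P(T_{397} < t) ≈ 0.0693.
So 0.05 ≤ p < 0.10.

0.05 ≤ p < 0.10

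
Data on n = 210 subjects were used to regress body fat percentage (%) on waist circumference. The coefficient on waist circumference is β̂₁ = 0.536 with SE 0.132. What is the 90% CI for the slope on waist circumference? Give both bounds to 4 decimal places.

df = n − 2 = 210 − 2 = 208.
t* = t_{0.05, 208} = 1.652212.
Margin = t* × SE = 1.652212 × 0.132 = 0.218092.
CI: 0.536 ± 0.218092 → (0.3179, 0.7541).
With 90% confidence, each one-unit increase in waist circumference is associated with a change of between 0.3179 and 0.7541 % in body fat percentage.

(0.3179, 0.7541)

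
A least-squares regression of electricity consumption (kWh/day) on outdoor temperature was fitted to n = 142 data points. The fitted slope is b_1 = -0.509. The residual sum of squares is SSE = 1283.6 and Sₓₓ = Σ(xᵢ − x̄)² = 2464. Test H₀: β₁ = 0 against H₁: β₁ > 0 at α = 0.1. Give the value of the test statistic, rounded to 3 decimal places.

t = -8.344

MSE = SSE/(n − 2) = 1283.6/140 = 9.16857.
SE(b_1) = √(MSE/Sₓₓ) = √(9.16857/2464) = 0.0610001.
t = -0.509 / 0.0610001 = -8.344.
df = n − 2 = 140.
One-sided p ≈ 1.0000, which is ≥ 0.1, so fail to reject H₀.
The data do not give significant evidence that the true slope on outdoor temperature is positive.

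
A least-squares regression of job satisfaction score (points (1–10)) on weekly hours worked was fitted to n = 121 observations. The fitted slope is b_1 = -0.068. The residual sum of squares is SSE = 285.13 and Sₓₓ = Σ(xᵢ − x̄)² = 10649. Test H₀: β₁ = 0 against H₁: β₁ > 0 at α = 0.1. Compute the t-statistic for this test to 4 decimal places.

t = -4.5333

MSE = SSE/(n − 2) = 285.13/119 = 2.39605.
SE(b_1) = √(MSE/Sₓₓ) = √(2.39605/10649) = 0.0150001.
t = -0.068 / 0.0150001 = -4.5333.
df = n − 2 = 119.
One-sided p ≈ 1.0000, which is ≥ 0.1, so fail to reject H₀.
The data do not give significant evidence that the true slope on weekly hours worked is positive.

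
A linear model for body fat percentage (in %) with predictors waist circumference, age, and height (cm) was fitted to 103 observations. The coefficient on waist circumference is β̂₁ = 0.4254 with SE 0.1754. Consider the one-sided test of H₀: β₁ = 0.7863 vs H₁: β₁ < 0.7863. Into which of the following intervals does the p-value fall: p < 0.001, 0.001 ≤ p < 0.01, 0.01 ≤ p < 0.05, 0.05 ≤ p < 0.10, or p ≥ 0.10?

t = (0.4254 − 0.7863) / 0.1754 = -2.058.
df = n − k − 1 = 103 − 3 − 1 = 99.
One-sided p = P(T_{99} < t) ≈ 0.0211.
So 0.01 ≤ p < 0.05.

0.01 ≤ p < 0.05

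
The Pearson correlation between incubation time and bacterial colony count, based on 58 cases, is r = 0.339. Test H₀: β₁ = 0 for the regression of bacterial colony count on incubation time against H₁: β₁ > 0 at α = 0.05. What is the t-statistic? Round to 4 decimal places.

t = r·√(n − 2)/√(1 − r²) = 0.339·√56/√0.885079 = 2.6965.
df = n − 2 = 56.
One-sided p ≈ 0.0046, which is < 0.05, so reject H₀.
There is evidence of a linear association between incubation time and bacterial colony count.

t = 2.6965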